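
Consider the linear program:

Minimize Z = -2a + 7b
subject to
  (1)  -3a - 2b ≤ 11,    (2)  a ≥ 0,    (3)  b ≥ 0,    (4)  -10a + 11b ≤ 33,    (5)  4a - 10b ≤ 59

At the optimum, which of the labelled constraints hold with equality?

(3) and (5)

Corner points and Z = -2a + 7b:
  (0, 0) → Z = 0
  (0, 3) → Z = 21
  (59/4, 0) → Z = -59/2
The feasible region is unbounded (it extends along (11, 10), (5, 2)), but Z strictly increases along every unbounded feasible direction, so there is no improving ray and the minimum is attained at a vertex.

The minimum is at (59/4, 0). Substituting into each constraint, equality holds for (3) and (5); the remaining constraints have slack.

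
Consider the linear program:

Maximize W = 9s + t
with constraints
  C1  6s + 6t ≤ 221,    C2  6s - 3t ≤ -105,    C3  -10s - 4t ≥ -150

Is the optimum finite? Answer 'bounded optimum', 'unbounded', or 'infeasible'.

Corner points and W = 9s + t:
  (4/9, 655/18) → W = 727/18
  (5/9, 325/9) → W = 370/9
The feasible region has finitely many vertices and no improving ray; the maximum is 370/9 at (5/9, 325/9).

bounded optimum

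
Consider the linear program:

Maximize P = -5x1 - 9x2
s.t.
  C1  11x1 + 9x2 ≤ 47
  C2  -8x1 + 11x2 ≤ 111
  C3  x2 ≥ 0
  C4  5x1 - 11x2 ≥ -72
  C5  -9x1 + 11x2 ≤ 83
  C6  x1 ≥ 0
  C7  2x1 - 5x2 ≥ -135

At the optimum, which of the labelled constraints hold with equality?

Feasible corners and P = -5x1 - 9x2:
  (47/11, 0) → P = -235/11
  (0, 47/9) → P = -47
  (0, 0) → P = 0

The maximum is at (0, 0). Substituting into each constraint, equality holds for C3 and C6; the remaining constraints have slack.

C3 and C6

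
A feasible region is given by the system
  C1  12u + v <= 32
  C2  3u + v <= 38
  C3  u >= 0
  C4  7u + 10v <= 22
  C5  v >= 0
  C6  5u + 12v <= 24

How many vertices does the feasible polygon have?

5

Pairwise boundary intersections that survive every other constraint:
  (298/113, 40/113)
  (8/3, 0)
  (0, 0)
  (0, 2)
  (12/17, 29/17)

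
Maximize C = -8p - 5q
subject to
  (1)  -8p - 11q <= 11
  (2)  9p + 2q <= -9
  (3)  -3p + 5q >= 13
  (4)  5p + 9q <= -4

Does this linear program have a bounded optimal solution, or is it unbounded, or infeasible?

Extreme points and C = -8p - 5q:
  (-198/73, 71/73) → C = 1229/73
  (-55/17, 23/17) → C = 325/17
  (-137/52, 53/52) → C = 831/52
The feasible region has finitely many vertices and no improving ray; the maximum is 325/17 at (-55/17, 23/17).

bounded optimum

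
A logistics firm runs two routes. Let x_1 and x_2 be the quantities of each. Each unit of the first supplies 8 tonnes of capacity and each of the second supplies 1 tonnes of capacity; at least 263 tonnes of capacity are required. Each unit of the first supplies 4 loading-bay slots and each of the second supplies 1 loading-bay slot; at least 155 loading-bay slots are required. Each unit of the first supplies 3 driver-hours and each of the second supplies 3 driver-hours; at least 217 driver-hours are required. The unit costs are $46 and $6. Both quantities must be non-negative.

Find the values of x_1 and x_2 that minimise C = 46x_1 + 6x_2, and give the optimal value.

x_1 = 27, x_2 = 47, minimum C = 1524

Corner points and C = 46x_1 + 6x_2:
  (0, 263) → C = 1578
  (217/3, 0) → C = 9982/3
  (27, 47) → C = 1524
  (248/9, 403/9) → C = 13826/9
The feasible region is unbounded (it extends along (0, 1), (1, 0)), but C strictly increases along every unbounded feasible direction, so there is no improving ray and the minimum is attained at a vertex.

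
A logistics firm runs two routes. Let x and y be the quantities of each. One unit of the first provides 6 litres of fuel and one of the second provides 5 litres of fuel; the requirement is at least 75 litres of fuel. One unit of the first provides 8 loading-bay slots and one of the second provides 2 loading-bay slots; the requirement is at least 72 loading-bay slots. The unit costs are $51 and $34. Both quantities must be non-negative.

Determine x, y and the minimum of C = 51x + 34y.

x = 15/2, y = 6, minimum C = 1173/2

Corner points and C = 51x + 34y:
  (0, 36) → C = 1224
  (25/2, 0) → C = 1275/2
  (15/2, 6) → C = 1173/2
The feasible region is unbounded (it extends along (0, 1), (1, 0)), but C strictly increases along every unbounded feasible direction, so there is no improving ray and the minimum is attained at a vertex.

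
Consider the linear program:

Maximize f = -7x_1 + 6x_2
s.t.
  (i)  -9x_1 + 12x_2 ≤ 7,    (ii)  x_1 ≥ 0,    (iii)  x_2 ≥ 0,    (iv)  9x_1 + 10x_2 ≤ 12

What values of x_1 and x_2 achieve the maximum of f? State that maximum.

x_1 = 0, x_2 = 7/12, maximum f = 7/2

Vertices and f = -7x_1 + 6x_2:
  (0, 7/12) → f = 7/2
  (37/99, 19/22) → f = 254/99
  (0, 0) → f = 0
  (4/3, 0) → f = -28/3

At the optimal vertex, -9x_1 + 12x_2 = 7 and x_1 = 0.
Solving simultaneously gives x_1 = 0, x_2 = 7/12.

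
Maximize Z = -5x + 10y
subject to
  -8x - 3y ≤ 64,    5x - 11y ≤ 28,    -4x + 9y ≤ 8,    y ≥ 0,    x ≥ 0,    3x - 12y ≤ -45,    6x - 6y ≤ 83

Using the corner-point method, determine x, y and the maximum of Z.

At the optimal vertex, -4x + 9y = 8 and 3x - 12y = -45.
Solving simultaneously gives x = 103/7, y = 52/7.

x = 103/7, y = 52/7, maximum Z = 5/7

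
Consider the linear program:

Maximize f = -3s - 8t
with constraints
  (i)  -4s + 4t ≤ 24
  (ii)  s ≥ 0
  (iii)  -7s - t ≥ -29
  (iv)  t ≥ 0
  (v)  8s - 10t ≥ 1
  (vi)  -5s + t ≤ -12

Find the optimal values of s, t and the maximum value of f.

Feasible corners and f = -3s - 8t:
  (29/7, 0) → f = -87/7
  (97/26, 75/26) → f = -891/26
  (12/5, 0) → f = -36/5
  (17/6, 13/6) → f = -155/6

s = 12/5, t = 0, maximum f = -36/5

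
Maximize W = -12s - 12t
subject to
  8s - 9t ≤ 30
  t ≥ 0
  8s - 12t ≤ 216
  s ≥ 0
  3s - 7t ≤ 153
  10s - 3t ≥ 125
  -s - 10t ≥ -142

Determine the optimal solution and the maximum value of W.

Extreme points and W = -12s - 12t:
  (345/22, 350/33) → W = -3470/11
  (1578/89, 1106/89) → W = -32208/89
  (1676/103, 1295/103) → W = -35652/103

At the optimal vertex, 8s - 9t = 30 and 10s - 3t = 125.
Solving simultaneously gives s = 345/22, t = 350/33.

s = 345/22, t = 350/33, maximum W = -3470/11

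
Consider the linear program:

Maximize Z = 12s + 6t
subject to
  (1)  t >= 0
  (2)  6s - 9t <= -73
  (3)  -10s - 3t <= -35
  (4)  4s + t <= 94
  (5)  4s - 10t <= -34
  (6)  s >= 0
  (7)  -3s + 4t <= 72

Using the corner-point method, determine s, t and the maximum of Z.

s = 16, t = 30, maximum Z = 372

Corner points and Z = 12s + 6t:
  (8/9, 235/27) → Z = 566/9
  (773/42, 428/21) → Z = 2402/7
  (0, 35/3) → Z = 70
  (16, 30) → Z = 372
  (0, 18) → Z = 108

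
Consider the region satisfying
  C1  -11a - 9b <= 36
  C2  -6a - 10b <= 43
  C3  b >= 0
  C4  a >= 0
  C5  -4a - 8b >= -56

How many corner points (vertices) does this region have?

Pairwise boundary intersections that survive every other constraint:
  (0, 0)
  (14, 0)
  (0, 7)

3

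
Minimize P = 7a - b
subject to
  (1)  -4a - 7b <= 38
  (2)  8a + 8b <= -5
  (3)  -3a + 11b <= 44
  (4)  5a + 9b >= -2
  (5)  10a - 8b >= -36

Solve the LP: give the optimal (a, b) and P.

Vertices and P = 7a - b:
  (-29/32, 9/32) → P = -53/8
  (-41/18, 119/72) → P = -1267/72
  (-34/13, 16/13) → P = -254/13

At the optimal vertex, 5a + 9b = -2 and 10a - 8b = -36.
Solving simultaneously gives a = -34/13, b = 16/13.

a = -34/13, b = 16/13, minimum P = -254/13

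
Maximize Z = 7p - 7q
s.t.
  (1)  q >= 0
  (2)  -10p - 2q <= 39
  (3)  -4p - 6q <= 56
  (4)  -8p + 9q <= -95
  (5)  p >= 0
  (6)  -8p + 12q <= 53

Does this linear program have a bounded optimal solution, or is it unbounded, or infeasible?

From the feasible point (95/8, 0), moving in the direction (1, 0) keeps every constraint satisfied while Z increases without bound.

unbounded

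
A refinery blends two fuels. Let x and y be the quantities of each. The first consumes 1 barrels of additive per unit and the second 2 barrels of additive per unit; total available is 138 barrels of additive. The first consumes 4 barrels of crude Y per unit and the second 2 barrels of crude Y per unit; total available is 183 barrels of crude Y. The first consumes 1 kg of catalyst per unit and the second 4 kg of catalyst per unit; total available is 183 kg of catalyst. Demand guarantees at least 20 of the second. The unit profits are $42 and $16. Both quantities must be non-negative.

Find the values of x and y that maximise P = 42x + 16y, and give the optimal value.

x = 143/4, y = 20, maximum P = 3643/2

Feasible corners and P = 42x + 16y:
  (0, 183/4) → P = 732
  (0, 20) → P = 320
  (183/7, 549/14) → P = 12078/7
  (143/4, 20) → P = 3643/2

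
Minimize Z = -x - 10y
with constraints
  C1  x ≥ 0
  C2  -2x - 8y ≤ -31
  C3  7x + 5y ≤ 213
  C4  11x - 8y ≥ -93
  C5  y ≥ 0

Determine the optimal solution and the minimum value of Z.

Extreme points and Z = -x - 10y:
  (0, 31/8) → Z = -155/4
  (0, 93/8) → Z = -465/4
  (31/2, 0) → Z = -31/2
  (413/37, 998/37) → Z = -10393/37
  (213/7, 0) → Z = -213/7

x = 413/37, y = 998/37, minimum Z = -10393/37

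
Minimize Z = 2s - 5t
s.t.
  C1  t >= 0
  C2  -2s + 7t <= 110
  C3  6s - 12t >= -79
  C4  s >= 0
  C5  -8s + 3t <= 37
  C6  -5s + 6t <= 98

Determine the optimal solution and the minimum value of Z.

s = 767/18, t = 251/9, minimum Z = -488/9

Extreme points and Z = 2s - 5t:
  (0, 0) → Z = 0
  (767/18, 251/9) → Z = -488/9
  (0, 79/12) → Z = -395/12
The feasible region is unbounded (it extends along (7, 2), (1, 0)), but Z strictly increases along every unbounded feasible direction, so there is no improving ray and the minimum is attained at a vertex.

At the optimal vertex, -2s + 7t = 110 and 6s - 12t = -79.
Solving simultaneously gives s = 767/18, t = 251/9.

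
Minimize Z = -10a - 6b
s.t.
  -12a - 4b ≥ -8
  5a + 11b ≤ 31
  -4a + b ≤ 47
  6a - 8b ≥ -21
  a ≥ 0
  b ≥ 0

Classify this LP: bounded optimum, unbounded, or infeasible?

bounded optimum

Feasible corners and Z = -10a - 6b:
  (0, 2) → Z = -12
  (2/3, 0) → Z = -20/3
  (0, 0) → Z = 0
The feasible region has finitely many vertices and no improving ray; the minimum is -12 at (0, 2).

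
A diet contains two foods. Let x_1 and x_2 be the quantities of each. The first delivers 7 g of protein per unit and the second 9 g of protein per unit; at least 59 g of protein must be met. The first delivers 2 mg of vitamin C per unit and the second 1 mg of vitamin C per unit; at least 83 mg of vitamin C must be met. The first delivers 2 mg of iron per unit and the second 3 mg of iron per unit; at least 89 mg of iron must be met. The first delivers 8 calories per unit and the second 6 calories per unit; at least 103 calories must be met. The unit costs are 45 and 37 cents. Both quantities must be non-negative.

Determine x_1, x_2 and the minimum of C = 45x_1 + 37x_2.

x_1 = 40, x_2 = 3, minimum C = 1911

Extreme points and C = 45x_1 + 37x_2:
  (0, 83) → C = 3071
  (89/2, 0) → C = 4005/2
  (40, 3) → C = 1911
The feasible region is unbounded (it extends along (0, 1), (1, 0)), but C strictly increases along every unbounded feasible direction, so there is no improving ray and the minimum is attained at a vertex.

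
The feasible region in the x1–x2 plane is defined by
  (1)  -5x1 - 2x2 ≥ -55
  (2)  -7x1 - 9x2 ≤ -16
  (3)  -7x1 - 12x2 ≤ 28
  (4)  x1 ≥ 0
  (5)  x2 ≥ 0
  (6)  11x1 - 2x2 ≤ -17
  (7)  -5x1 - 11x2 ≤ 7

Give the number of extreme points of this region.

Intersecting each pair of boundary lines and keeping only the points that satisfy every inequality leaves:
  (0, 55/2)
  (19/8, 345/16)
  (0, 17/2)

3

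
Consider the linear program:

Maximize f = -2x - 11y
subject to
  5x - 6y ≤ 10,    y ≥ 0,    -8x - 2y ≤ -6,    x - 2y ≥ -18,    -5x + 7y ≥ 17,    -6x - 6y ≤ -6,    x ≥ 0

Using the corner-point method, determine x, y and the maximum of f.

x = 4/33, y = 83/33, maximum f = -307/11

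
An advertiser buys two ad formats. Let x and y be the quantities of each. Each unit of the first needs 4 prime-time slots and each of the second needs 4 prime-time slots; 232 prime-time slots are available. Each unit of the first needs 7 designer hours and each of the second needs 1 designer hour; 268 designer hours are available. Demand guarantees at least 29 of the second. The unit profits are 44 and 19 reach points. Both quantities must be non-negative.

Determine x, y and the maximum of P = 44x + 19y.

x = 29, y = 29, maximum P = 1827

Corner points and P = 44x + 19y:
  (0, 58) → P = 1102
  (0, 29) → P = 551
  (29, 29) → P = 1827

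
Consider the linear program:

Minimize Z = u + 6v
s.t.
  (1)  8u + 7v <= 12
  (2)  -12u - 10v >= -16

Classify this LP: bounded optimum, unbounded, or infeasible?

From the feasible point (-2, 4), moving in the direction (10, -12) keeps every constraint satisfied while Z decreases without bound.

unbounded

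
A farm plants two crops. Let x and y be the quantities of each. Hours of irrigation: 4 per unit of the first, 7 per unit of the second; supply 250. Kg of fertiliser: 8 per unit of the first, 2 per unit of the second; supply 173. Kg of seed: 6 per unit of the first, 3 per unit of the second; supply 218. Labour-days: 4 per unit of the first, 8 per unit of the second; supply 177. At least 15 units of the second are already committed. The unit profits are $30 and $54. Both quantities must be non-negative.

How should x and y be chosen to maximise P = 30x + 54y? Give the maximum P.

x = 57/4, y = 15, maximum P = 2475/2

Vertices and P = 30x + 54y:
  (0, 177/8) → P = 4779/4
  (0, 15) → P = 810
  (57/4, 15) → P = 2475/2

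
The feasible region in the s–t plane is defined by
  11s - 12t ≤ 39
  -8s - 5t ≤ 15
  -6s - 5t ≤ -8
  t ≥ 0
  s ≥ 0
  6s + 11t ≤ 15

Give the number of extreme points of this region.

Intersecting each pair of boundary lines and keeping only the points that satisfy every inequality leaves:
  (4/3, 0)
  (13/36, 7/6)
  (5/2, 0)

3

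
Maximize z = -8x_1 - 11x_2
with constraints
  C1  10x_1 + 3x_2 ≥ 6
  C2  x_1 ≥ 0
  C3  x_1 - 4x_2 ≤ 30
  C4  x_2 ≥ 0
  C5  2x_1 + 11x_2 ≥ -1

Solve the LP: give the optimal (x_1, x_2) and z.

x_1 = 3/5, x_2 = 0, maximum z = -24/5

Feasible corners and z = -8x_1 - 11x_2:
  (0, 2) → z = -22
  (3/5, 0) → z = -24/5
  (30, 0) → z = -240
The feasible region is unbounded (it extends along (0, 1), (4, 1)), but z strictly decreases along every unbounded feasible direction, so there is no improving ray and the maximum is attained at a vertex.

The binding constraints are 10x_1 + 3x_2 = 6 and x_2 = 0.
Solving simultaneously gives x_1 = 3/5, x_2 = 0.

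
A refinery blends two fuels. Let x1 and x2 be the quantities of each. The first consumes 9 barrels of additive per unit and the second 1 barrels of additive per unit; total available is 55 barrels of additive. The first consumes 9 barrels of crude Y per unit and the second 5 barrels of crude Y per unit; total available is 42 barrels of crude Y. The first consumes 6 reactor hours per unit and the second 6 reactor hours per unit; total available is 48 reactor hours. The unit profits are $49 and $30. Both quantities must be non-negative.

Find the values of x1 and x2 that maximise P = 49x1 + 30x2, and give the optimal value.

Corner points and P = 49x1 + 30x2:
  (0, 0) → P = 0
  (0, 8) → P = 240
  (14/3, 0) → P = 686/3
  (1/2, 15/2) → P = 499/2

The binding constraints are 9x1 + 5x2 = 42 and 6x1 + 6x2 = 48.
Solving simultaneously gives x1 = 1/2, x2 = 15/2.

x1 = 1/2, x2 = 15/2, maximum P = 499/2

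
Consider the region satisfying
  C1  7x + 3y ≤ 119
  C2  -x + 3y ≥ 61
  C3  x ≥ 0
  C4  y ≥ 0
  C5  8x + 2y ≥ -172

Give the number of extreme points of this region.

Pairwise boundary intersections that survive every other constraint:
  (29/4, 91/4)
  (0, 119/3)
  (0, 61/3)

3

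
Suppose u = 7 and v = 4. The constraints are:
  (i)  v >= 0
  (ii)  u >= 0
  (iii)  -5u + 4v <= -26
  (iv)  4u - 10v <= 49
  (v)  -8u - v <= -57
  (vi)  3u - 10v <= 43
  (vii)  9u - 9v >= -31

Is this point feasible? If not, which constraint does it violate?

Constraint (iii): -5u + 4v = -19, which is not ≤ -26. All other constraints are satisfied.

not feasible — violates (iii)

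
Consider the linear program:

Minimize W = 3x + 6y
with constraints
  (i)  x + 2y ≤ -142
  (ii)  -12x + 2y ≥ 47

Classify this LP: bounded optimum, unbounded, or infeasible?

unbounded

From the feasible point (-189/13, -1657/26), moving in the direction (-2, -12) keeps every constraint satisfied while W decreases without bound.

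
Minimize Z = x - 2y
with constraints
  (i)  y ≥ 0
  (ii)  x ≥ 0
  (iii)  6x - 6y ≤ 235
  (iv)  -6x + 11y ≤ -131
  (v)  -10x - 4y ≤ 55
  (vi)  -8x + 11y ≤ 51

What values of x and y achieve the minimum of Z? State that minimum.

x = 1799/30, y = 104/5, minimum Z = 551/30

Feasible corners and Z = x - 2y:
  (235/6, 0) → Z = 235/6
  (131/6, 0) → Z = 131/6
  (1799/30, 104/5) → Z = 551/30

The optimum lies where 6x - 6y = 235 and -6x + 11y = -131.
Solving simultaneously gives x = 1799/30, y = 104/5.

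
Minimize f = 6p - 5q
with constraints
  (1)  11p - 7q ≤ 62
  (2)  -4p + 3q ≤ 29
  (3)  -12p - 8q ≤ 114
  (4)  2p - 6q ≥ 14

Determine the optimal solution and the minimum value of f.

p = -13/2, q = -9/2, minimum f = -33/2

Feasible corners and f = 6p - 5q:
  (-151/86, -999/86) → f = 4089/86
  (137/26, -15/26) → f = 69/2
  (-13/2, -9/2) → f = -33/2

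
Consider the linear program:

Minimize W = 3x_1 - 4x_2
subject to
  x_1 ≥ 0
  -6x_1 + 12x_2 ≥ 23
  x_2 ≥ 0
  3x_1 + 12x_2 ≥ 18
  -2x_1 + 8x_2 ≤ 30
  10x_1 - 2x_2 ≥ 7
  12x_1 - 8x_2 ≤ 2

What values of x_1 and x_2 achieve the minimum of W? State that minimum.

Corner points and W = 3x_1 - 4x_2:
  (65/54, 68/27) → W = -349/54
  (13/6, 3) → W = -11/2
  (29/19, 157/38) → W = -227/19
  (16/5, 91/20) → W = -43/5

x_1 = 29/19, x_2 = 157/38, minimum W = -227/19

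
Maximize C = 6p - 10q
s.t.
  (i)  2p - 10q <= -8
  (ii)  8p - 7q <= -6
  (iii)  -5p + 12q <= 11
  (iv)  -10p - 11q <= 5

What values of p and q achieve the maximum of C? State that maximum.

Corner points and C = 6p - 10q:
  (-2/33, 26/33) → C = -272/33
  (-7/13, 9/13) → C = -132/13
  (5/61, 58/61) → C = -550/61

The optimum lies where 2p - 10q = -8 and 8p - 7q = -6.
Solving simultaneously gives p = -2/33, q = 26/33.

p = -2/33, q = 26/33, maximum C = -272/33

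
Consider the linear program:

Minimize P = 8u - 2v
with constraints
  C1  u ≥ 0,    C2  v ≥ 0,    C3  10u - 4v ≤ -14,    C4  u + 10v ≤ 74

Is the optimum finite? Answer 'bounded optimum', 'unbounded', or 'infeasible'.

Extreme points and P = 8u - 2v:
  (0, 7/2) → P = -7
  (0, 37/5) → P = -74/5
  (3/2, 29/4) → P = -5/2
The feasible region has finitely many vertices and no improving ray; the minimum is -74/5 at (0, 37/5).

bounded optimum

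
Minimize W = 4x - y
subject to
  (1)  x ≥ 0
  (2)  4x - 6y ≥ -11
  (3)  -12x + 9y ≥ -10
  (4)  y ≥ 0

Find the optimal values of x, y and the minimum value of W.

Extreme points and W = 4x - y:
  (0, 11/6) → W = -11/6
  (0, 0) → W = 0
  (53/12, 43/9) → W = 116/9
  (5/6, 0) → W = 10/3

The binding constraints are x = 0 and 4x - 6y = -11.
Solving simultaneously gives x = 0, y = 11/6.

x = 0, y = 11/6, minimum W = -11/6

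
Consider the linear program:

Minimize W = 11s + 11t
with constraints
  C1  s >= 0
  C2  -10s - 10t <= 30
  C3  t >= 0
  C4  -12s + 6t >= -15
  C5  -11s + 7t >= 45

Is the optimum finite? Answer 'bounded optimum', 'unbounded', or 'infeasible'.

bounded optimum

Vertices and W = 11s + 11t:
  (0, 45/7) → W = 495/7
  (125/6, 235/6) → W = 660
The feasible region has finitely many vertices and no improving ray; the minimum is 495/7 at (0, 45/7).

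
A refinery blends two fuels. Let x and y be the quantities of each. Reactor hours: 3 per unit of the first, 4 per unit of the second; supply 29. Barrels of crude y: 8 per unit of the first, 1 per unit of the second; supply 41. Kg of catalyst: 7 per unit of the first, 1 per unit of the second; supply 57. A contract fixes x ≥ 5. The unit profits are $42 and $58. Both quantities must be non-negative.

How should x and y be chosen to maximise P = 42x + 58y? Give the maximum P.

Feasible corners and P = 42x + 58y:
  (41/8, 0) → P = 861/4
  (5, 0) → P = 210
  (5, 1) → P = 268

The optimum lies where 8x + y = 41 and x = 5.
Solving simultaneously gives x = 5, y = 1.

x = 5, y = 1, maximum P = 268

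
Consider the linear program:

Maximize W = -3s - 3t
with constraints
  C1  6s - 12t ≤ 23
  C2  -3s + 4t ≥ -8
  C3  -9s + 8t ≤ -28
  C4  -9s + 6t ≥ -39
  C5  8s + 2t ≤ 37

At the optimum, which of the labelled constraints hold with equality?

C2 and C3

Vertices and W = -3s - 3t:
  (4, 1) → W = -15
  (82/19, 47/38) → W = -633/38
  (176/41, 109/82) → W = -1383/82

The maximum is at (4, 1). Substituting into each constraint, equality holds for C2 and C3; the remaining constraints have slack.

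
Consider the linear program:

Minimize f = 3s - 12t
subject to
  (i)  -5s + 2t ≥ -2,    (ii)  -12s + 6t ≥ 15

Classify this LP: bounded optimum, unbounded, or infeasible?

From the feasible point (7, 33/2), moving in the direction (2, 5) keeps every constraint satisfied while f decreases without bound.

unbounded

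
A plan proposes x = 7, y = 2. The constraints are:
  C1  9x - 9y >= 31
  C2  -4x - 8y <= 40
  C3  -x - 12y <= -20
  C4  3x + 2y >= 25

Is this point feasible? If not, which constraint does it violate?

feasible

C1: 45 ≥ 31 ✓
C2: -44 ≤ 40 ✓
C3: -31 ≤ -20 ✓
C4: 25 ≥ 25 ✓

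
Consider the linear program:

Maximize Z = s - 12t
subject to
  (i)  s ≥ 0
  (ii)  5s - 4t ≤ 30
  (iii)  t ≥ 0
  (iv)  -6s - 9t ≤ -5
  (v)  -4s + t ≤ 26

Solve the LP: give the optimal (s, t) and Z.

s = 6, t = 0, maximum Z = 6

Corner points and Z = s - 12t:
  (0, 5/9) → Z = -20/3
  (0, 26) → Z = -312
  (6, 0) → Z = 6
  (5/6, 0) → Z = 5/6
The feasible region is unbounded (it extends along (1, 4), (4, 5)), but Z strictly decreases along every unbounded feasible direction, so there is no improving ray and the maximum is attained at a vertex.

The optimum lies where 5s - 4t = 30 and t = 0.
Solving simultaneously gives s = 6, t = 0.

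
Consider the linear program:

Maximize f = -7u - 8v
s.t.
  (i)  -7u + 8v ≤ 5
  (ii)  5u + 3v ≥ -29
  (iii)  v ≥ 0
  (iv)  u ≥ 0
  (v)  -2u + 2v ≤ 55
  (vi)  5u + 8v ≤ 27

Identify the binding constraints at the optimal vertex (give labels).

Feasible corners and f = -7u - 8v:
  (0, 5/8) → f = -5
  (11/6, 107/48) → f = -92/3
  (0, 0) → f = 0
  (27/5, 0) → f = -189/5

The maximum is at (0, 0). Substituting into each constraint, equality holds for (iii) and (iv); the remaining constraints have slack.

(iii) and (iv)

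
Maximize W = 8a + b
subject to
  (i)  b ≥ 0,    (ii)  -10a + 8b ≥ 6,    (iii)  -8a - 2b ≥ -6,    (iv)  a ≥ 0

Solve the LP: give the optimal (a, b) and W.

a = 3/7, b = 9/7, maximum W = 33/7

Corner points and W = 8a + b:
  (3/7, 9/7) → W = 33/7
  (0, 3/4) → W = 3/4
  (0, 3) → W = 3

The binding constraints are -10a + 8b = 6 and -8a - 2b = -6.
Solving simultaneously gives a = 3/7, b = 9/7.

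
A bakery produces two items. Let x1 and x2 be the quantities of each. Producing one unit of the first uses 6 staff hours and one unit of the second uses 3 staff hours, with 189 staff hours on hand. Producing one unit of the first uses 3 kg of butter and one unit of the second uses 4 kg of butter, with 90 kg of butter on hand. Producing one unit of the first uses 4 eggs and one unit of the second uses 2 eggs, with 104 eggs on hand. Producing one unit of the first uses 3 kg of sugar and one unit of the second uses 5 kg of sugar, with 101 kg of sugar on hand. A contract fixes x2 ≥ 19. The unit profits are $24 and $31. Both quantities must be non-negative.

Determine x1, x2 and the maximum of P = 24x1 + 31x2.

Feasible corners and P = 24x1 + 31x2:
  (0, 101/5) → P = 3131/5
  (0, 19) → P = 589
  (2, 19) → P = 637

The optimum lies where 3x1 + 5x2 = 101 and x2 = 19.
Solving simultaneously gives x1 = 2, x2 = 19.

x1 = 2, x2 = 19, maximum P = 637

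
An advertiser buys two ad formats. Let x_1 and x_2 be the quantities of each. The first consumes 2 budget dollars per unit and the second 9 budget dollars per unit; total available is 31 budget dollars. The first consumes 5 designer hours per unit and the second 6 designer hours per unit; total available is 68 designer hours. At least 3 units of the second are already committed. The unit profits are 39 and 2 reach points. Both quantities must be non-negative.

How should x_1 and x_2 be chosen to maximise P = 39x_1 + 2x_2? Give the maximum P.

Feasible corners and P = 39x_1 + 2x_2:
  (0, 31/9) → P = 62/9
  (0, 3) → P = 6
  (2, 3) → P = 84

x_1 = 2, x_2 = 3, maximum P = 84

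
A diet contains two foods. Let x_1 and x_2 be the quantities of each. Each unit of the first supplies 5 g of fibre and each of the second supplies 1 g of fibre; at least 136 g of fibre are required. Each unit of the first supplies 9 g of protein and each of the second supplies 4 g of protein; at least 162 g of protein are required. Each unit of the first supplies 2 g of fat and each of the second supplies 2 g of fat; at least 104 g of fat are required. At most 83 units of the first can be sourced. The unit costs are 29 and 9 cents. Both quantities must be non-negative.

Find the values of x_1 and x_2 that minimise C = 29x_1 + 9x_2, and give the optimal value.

x_1 = 21, x_2 = 31, minimum C = 888

Vertices and C = 29x_1 + 9x_2:
  (0, 136) → C = 1224
  (52, 0) → C = 1508
  (83, 0) → C = 2407
  (21, 31) → C = 888
The feasible region is unbounded (it extends along (0, 1)), but C strictly increases along every unbounded feasible direction, so there is no improving ray and the minimum is attained at a vertex.

At the optimal vertex, 5x_1 + x_2 = 136 and 2x_1 + 2x_2 = 104.
Solving simultaneously gives x_1 = 21, x_2 = 31.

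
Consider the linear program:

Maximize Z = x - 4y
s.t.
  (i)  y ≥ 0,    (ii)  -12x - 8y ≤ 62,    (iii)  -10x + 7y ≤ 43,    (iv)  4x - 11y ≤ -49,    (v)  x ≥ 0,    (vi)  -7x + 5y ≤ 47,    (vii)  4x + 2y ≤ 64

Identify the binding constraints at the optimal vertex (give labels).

(iv) and (v)

Vertices and Z = x - 4y:
  (0, 43/7) → Z = -172/7
  (181/24, 203/12) → Z = -481/8
  (0, 49/11) → Z = -196/11
  (303/26, 113/13) → Z = -601/26

The maximum is at (0, 49/11). Substituting into each constraint, equality holds for (iv) and (v); the remaining constraints have slack.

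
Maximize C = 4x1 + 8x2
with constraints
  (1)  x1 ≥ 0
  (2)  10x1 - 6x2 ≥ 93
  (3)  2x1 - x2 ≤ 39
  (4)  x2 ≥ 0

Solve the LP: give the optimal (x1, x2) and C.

Feasible corners and C = 4x1 + 8x2:
  (141/2, 102) → C = 1098
  (93/10, 0) → C = 186/5
  (39/2, 0) → C = 78

The optimum lies where 10x1 - 6x2 = 93 and 2x1 - x2 = 39.
Solving simultaneously gives x1 = 141/2, x2 = 102.

x1 = 141/2, x2 = 102, maximum C = 1098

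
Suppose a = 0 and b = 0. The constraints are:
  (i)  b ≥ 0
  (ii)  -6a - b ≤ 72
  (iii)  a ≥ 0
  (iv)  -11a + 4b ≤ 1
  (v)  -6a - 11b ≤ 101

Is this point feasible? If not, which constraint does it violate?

feasible

(i): 0 ≥ 0 ✓
(ii): 0 ≤ 72 ✓
(iii): 0 ≥ 0 ✓
(iv): 0 ≤ 1 ✓
(v): 0 ≤ 101 ✓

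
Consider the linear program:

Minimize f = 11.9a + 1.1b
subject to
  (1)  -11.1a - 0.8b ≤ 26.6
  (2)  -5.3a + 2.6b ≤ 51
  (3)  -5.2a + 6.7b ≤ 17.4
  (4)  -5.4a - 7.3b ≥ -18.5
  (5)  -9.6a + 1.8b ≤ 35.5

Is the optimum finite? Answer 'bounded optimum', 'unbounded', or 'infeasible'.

From the feasible point (-19214/7853, 5482/7853), moving in the direction (0.8, -11.1) keeps every constraint satisfied while f decreases without bound.

unbounded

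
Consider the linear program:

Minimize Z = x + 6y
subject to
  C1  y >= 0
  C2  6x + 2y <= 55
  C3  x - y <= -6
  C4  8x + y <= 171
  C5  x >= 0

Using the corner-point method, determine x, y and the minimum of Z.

Extreme points and Z = x + 6y:
  (43/8, 91/8) → Z = 589/8
  (0, 55/2) → Z = 165
  (0, 6) → Z = 36

The optimum lies where x - y = -6 and x = 0.
Solving simultaneously gives x = 0, y = 6.

x = 0, y = 6, minimum Z = 36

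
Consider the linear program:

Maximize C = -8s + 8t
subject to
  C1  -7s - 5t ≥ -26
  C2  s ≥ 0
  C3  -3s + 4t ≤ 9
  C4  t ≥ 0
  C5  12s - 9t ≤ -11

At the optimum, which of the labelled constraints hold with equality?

C2 and C3

Vertices and C = -8s + 8t:
  (59/43, 141/43) → C = 656/43
  (179/123, 389/123) → C = 560/41
  (0, 9/4) → C = 18
  (0, 11/9) → C = 88/9

The maximum is at (0, 9/4). Substituting into each constraint, equality holds for C2 and C3; the remaining constraints have slack.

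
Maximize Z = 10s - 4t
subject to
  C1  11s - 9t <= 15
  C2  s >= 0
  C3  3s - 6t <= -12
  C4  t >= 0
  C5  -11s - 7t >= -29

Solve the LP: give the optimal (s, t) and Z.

Extreme points and Z = 10s - 4t:
  (0, 2) → Z = -8
  (0, 29/7) → Z = -116/7
  (30/29, 73/29) → Z = 8/29

At the optimal vertex, 3s - 6t = -12 and -11s - 7t = -29.
Solving simultaneously gives s = 30/29, t = 73/29.

s = 30/29, t = 73/29, maximum Z = 8/29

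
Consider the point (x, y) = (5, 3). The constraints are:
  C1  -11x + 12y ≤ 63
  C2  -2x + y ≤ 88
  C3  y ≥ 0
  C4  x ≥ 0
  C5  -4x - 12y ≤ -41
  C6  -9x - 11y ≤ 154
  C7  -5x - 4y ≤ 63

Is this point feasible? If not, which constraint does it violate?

feasible

C1: -19 ≤ 63 ✓
C2: -7 ≤ 88 ✓
C3: 3 ≥ 0 ✓
C4: 5 ≥ 0 ✓
C5: -56 ≤ -41 ✓
C6: -78 ≤ 154 ✓
C7: -37 ≤ 63 ✓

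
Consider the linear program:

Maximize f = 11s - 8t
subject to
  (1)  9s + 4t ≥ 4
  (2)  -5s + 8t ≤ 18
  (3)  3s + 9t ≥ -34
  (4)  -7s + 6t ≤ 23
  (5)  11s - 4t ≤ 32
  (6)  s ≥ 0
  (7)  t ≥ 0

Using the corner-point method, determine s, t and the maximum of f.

s = 32/11, t = 0, maximum f = 32

Extreme points and f = 11s - 8t:
  (0, 1) → f = -8
  (4/9, 0) → f = 44/9
  (82/17, 179/34) → f = 186/17
  (0, 9/4) → f = -18
  (32/11, 0) → f = 32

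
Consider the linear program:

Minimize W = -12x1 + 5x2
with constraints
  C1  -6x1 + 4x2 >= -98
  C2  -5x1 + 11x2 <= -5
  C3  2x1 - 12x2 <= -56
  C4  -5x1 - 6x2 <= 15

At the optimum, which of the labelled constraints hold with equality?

C1 and C2

Extreme points and W = -12x1 + 5x2:
  (23, 10) → W = -226
  (175/8, 133/16) → W = -3535/16
  (338/19, 145/19) → W = -3331/19

The minimum is at (23, 10). Substituting into each constraint, equality holds for C1 and C2; the remaining constraints have slack.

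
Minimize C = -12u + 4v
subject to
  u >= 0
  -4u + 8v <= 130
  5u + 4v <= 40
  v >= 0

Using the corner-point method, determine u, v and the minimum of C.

Vertices and C = -12u + 4v:
  (0, 10) → C = 40
  (0, 0) → C = 0
  (8, 0) → C = -96

The optimum lies where 5u + 4v = 40 and v = 0.
Solving simultaneously gives u = 8, v = 0.

u = 8, v = 0, minimum C = -96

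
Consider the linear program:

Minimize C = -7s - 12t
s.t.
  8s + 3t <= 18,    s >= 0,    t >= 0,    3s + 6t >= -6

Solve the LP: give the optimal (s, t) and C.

s = 0, t = 6, minimum C = -72

Feasible corners and C = -7s - 12t:
  (0, 6) → C = -72
  (9/4, 0) → C = -63/4
  (0, 0) → C = 0

At the optimal vertex, 8s + 3t = 18 and s = 0.
Solving simultaneously gives s = 0, t = 6.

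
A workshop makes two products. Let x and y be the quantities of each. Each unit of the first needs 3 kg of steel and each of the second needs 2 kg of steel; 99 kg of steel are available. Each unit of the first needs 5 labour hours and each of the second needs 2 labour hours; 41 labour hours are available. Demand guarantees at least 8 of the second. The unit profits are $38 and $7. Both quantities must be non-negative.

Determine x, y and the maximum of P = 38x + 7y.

x = 5, y = 8, maximum P = 246

Vertices and P = 38x + 7y:
  (0, 41/2) → P = 287/2
  (0, 8) → P = 56
  (5, 8) → P = 246

The binding constraints are 5x + 2y = 41 and y = 8.
Solving simultaneously gives x = 5, y = 8.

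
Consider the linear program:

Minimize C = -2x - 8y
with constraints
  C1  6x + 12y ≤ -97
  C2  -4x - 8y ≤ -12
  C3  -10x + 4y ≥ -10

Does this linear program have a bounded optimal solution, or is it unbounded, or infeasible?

Constraints 6x + 12y ≤ -97 and -4x - 8y ≤ -12 have parallel boundaries but demand opposite sides — no point can satisfy both, so the region is empty.

infeasible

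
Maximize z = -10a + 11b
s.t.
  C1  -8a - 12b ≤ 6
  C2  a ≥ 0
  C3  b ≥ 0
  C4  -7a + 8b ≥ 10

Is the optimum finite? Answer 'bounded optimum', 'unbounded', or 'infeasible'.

unbounded

From the feasible point (0, 5/4), moving in the direction (0, 1) keeps every constraint satisfied while z increases without bound.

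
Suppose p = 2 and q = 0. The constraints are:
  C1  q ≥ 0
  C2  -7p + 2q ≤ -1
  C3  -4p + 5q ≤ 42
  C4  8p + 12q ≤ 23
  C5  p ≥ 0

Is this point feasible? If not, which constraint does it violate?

feasible

C1: 0 ≥ 0 ✓
C2: -14 ≤ -1 ✓
C3: -8 ≤ 42 ✓
C4: 16 ≤ 23 ✓
C5: 2 ≥ 0 ✓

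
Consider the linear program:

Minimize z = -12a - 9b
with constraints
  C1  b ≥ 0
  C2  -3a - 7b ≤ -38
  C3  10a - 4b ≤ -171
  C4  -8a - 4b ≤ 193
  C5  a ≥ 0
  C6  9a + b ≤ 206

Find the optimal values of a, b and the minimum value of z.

a = 0, b = 206, minimum z = -1854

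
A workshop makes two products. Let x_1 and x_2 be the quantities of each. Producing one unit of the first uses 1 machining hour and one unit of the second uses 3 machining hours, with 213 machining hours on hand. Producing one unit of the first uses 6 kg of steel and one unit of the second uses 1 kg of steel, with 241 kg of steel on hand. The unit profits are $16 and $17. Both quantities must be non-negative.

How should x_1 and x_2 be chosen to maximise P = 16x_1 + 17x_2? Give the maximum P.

x_1 = 30, x_2 = 61, maximum P = 1517

The binding constraints are x_1 + 3x_2 = 213 and 6x_1 + x_2 = 241.
Solving simultaneously gives x_1 = 30, x_2 = 61.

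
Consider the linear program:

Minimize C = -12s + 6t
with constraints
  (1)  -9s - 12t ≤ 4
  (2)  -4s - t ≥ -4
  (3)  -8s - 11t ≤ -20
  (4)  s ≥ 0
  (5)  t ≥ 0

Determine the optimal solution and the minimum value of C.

Corner points and C = -12s + 6t:
  (2/3, 4/3) → C = 0
  (0, 4) → C = 24
  (0, 20/11) → C = 120/11

The binding constraints are -4s - t = -4 and -8s - 11t = -20.
Solving simultaneously gives s = 2/3, t = 4/3.

s = 2/3, t = 4/3, minimum C = 0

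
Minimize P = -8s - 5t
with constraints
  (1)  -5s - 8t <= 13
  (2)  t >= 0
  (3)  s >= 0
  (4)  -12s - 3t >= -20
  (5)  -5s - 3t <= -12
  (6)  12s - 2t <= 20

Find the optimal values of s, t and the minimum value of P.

s = 0, t = 20/3, minimum P = -100/3

Corner points and P = -8s - 5t:
  (0, 20/3) → P = -100/3
  (0, 4) → P = -20
  (8/7, 44/21) → P = -412/21

The binding constraints are s = 0 and -12s - 3t = -20.
Solving simultaneously gives s = 0, t = 20/3.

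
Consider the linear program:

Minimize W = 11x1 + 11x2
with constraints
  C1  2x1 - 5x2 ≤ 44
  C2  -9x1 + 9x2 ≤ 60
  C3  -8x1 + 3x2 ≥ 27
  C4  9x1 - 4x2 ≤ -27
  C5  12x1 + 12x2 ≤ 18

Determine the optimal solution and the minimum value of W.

At the optimal vertex, 2x1 - 5x2 = 44 and -9x1 + 9x2 = 60.
Solving simultaneously gives x1 = -232/9, x2 = -172/9.

x1 = -232/9, x2 = -172/9, minimum W = -4444/9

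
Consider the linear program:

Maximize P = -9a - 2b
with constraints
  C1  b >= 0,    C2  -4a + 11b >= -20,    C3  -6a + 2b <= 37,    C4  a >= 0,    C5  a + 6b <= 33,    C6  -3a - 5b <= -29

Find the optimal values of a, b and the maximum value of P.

a = 9/13, b = 70/13, maximum P = -17

Extreme points and P = -9a - 2b:
  (69/5, 16/5) → P = -653/5
  (419/53, 56/53) → P = -3883/53
  (9/13, 70/13) → P = -17

At the optimal vertex, a + 6b = 33 and -3a - 5b = -29.
Solving simultaneously gives a = 9/13, b = 70/13.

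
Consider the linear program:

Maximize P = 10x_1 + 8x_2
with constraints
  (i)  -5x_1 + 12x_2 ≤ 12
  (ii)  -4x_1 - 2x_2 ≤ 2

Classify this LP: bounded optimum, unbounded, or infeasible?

unbounded

From the feasible point (-24/29, 19/29), moving in the direction (12, 5) keeps every constraint satisfied while P increases without bound.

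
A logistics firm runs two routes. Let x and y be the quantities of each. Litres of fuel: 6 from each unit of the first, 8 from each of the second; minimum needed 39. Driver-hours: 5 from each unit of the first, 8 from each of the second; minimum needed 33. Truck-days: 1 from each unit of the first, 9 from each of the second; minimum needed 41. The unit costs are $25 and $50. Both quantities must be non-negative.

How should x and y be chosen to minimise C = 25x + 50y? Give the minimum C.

Vertices and C = 25x + 50y:
  (0, 39/8) → C = 975/4
  (41, 0) → C = 1025
  (1/2, 9/2) → C = 475/2
The feasible region is unbounded (it extends along (0, 1), (1, 0)), but C strictly increases along every unbounded feasible direction, so there is no improving ray and the minimum is attained at a vertex.

The optimum lies where 6x + 8y = 39 and x + 9y = 41.
Solving simultaneously gives x = 1/2, y = 9/2.

x = 1/2, y = 9/2, minimum C = 475/2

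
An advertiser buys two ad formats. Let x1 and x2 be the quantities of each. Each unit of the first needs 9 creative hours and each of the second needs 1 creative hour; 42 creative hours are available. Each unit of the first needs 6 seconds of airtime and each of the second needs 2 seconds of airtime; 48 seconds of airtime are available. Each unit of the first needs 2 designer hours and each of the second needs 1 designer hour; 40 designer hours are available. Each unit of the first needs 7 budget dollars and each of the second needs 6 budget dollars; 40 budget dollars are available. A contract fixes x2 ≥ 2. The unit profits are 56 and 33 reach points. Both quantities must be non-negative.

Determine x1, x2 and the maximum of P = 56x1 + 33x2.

x1 = 4, x2 = 2, maximum P = 290

Corner points and P = 56x1 + 33x2:
  (0, 20/3) → P = 220
  (0, 2) → P = 66
  (4, 2) → P = 290

The binding constraints are 7x1 + 6x2 = 40 and x2 = 2.
Solving simultaneously gives x1 = 4, x2 = 2.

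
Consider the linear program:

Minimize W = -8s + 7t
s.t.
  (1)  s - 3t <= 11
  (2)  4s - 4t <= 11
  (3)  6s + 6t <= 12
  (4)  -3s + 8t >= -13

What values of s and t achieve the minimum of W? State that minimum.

Extreme points and W = -8s + 7t:
  (-49, -20) → W = 252
  (19/8, -3/8) → W = -173/8
  (9/5, -19/20) → W = -421/20
The feasible region is unbounded (it extends along (-3, -1), (-1, 1)), but W strictly increases along every unbounded feasible direction, so there is no improving ray and the minimum is attained at a vertex.

The optimum lies where 4s - 4t = 11 and 6s + 6t = 12.
Solving simultaneously gives s = 19/8, t = -3/8.

s = 19/8, t = -3/8, minimum W = -173/8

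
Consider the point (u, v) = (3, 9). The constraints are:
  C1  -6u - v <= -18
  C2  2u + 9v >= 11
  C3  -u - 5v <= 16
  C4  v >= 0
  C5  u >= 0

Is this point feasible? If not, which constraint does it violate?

feasible

C1: -27 ≤ -18 ✓
C2: 87 ≥ 11 ✓
C3: -48 ≤ 16 ✓
C4: 9 ≥ 0 ✓
C5: 3 ≥ 0 ✓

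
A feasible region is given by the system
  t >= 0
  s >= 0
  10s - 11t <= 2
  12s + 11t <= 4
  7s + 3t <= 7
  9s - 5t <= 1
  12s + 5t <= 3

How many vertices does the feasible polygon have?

5

Intersecting each pair of boundary lines and keeping only the points that satisfy every inequality leaves:
  (0, 0)
  (1/9, 0)
  (0, 4/11)
  (13/72, 1/6)
  (4/21, 1/7)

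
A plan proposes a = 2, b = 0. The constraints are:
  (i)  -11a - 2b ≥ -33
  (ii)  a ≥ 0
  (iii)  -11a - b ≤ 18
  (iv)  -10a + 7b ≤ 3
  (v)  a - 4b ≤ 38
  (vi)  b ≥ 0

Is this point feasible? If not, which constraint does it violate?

(i): -22 ≥ -33 ✓
(ii): 2 ≥ 0 ✓
(iii): -22 ≤ 18 ✓
(iv): -20 ≤ 3 ✓
(v): 2 ≤ 38 ✓
(vi): 0 ≥ 0 ✓

feasible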